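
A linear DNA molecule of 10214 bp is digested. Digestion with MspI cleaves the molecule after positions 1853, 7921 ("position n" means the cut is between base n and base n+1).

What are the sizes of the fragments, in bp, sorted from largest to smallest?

6068, 2293, 1853 bp

Linear molecule, 2 cuts → 3 fragments:
  1853 − 0 = 1853 bp
  7921 − 1853 = 6068 bp
  10214 − 7921 = 2293 bp
Sorted largest to smallest: 6068, 2293, 1853 bp.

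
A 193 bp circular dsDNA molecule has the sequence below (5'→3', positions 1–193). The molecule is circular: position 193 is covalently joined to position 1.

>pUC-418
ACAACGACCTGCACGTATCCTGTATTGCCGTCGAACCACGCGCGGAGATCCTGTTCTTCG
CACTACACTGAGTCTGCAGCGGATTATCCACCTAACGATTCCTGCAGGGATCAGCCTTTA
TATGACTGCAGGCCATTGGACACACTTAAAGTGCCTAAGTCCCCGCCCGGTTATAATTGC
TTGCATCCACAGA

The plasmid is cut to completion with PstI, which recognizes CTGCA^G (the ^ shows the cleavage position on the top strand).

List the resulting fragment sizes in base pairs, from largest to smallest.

PstI sites (CTGCAG) start at positions 74, 102, 126.
PstI cuts after base 5 of each site (before the last base), so after positions 78, 106, 130.
Circular molecule, 3 cuts → 3 fragments:
  79–106 → 28 bp
  107–130 → 24 bp
  131–193 then 1–78 → 63 + 78 = 141 bp
Sorted largest to smallest: 141, 28, 24 bp.

141, 28, 24 bp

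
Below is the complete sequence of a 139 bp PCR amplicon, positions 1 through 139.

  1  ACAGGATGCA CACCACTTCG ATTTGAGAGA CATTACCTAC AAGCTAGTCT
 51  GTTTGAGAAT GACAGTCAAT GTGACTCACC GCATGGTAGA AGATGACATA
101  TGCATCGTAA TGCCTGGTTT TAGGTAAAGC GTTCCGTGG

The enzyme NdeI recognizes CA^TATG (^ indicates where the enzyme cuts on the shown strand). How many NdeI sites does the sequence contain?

CATATG occurs starting at position 97.
NdeI cuts at 1 site.

1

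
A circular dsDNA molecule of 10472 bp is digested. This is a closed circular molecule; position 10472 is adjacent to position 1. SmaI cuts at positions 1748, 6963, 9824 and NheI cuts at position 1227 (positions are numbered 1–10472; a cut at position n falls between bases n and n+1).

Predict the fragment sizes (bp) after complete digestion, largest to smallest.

5215, 2861, 1875, 521 bp

Combined cut positions (sorted): 1227, 1748, 6963, 9824.
Circular molecule, 4 cuts → 4 fragments:
  1748 − 1227 = 521 bp
  6963 − 1748 = 5215 bp
  9824 − 6963 = 2861 bp
  wrap: 10472 − 9824 + 1227 = 1875 bp
Sorted largest to smallest: 5215, 2861, 1875, 521 bp.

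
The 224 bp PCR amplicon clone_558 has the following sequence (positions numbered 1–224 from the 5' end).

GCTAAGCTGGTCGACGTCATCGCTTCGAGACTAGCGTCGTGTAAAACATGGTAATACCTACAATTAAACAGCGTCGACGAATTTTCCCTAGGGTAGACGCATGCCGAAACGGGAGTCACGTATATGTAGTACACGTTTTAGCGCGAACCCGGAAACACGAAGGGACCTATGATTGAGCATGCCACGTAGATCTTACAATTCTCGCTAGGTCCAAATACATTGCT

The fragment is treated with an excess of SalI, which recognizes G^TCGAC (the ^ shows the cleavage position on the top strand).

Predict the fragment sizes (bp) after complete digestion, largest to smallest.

SalI sites (GTCGAC) start at positions 10, 73.
SalI cuts after the first base of each site, so after positions 10, 73.
Linear molecule, 2 cuts → 3 fragments:
  1–10 → 10 bp
  11–73 → 63 bp
  74–224 → 151 bp
Sorted largest to smallest: 151, 63, 10 bp.

151, 63, 10 bp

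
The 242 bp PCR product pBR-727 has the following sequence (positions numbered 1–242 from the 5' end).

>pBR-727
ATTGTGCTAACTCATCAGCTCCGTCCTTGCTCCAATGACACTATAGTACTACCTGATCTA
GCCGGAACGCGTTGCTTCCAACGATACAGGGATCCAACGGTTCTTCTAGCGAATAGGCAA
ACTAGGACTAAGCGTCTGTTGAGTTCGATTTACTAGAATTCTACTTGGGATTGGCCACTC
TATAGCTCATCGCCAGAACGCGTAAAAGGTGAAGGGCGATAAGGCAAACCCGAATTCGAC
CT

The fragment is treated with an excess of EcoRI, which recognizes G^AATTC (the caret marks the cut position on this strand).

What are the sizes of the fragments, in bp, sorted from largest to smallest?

EcoRI sites (GAATTC) start at positions 156, 232.
EcoRI cuts after the first base of each site, so after positions 156, 232.
Linear molecule, 2 cuts → 3 fragments:
  1–156 → 156 bp
  157–232 → 76 bp
  233–242 → 10 bp
Sorted largest to smallest: 156, 76, 10 bp.

156, 76, 10 bp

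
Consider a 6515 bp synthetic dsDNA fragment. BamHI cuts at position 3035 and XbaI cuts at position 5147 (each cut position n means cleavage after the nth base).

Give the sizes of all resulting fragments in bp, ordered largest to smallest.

Combined cut positions (sorted): 3035, 5147.
Linear molecule, 2 cuts → 3 fragments:
  3035 − 0 = 3035 bp
  5147 − 3035 = 2112 bp
  6515 − 5147 = 1368 bp
Sorted largest to smallest: 3035, 2112, 1368 bp.

3035, 2112, 1368 bp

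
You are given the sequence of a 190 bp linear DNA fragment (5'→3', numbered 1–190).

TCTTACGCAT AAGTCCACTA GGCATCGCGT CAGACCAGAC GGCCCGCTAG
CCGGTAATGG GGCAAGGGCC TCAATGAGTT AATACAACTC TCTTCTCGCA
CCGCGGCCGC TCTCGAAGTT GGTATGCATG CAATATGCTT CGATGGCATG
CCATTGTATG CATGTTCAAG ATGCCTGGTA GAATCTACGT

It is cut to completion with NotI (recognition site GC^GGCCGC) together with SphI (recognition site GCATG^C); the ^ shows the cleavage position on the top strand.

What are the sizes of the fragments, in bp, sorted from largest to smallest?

104, 40, 26, 20 bp

The NotI site (GCGGCCGC) starts at position 103.
NotI cuts after base 2 of each site, so after position 104.
SphI sites (GCATGC) start at positions 126, 146.
SphI cuts after base 5 of each site (before the last base), so after positions 130, 150.
Combined cut positions: 104, 130, 150.
Linear molecule, 3 cuts → 4 fragments:
  1–104 → 104 bp
  105–130 → 26 bp
  131–150 → 20 bp
  151–190 → 40 bp
Sorted largest to smallest: 104, 40, 26, 20 bp.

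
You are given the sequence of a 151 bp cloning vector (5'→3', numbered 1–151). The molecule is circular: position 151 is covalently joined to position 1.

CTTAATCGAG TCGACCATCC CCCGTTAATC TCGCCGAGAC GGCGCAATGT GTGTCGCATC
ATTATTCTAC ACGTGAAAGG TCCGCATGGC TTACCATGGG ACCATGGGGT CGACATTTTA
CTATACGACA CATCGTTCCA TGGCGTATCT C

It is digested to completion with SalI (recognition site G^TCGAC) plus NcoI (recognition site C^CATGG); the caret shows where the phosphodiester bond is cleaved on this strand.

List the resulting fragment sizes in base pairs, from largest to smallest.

84, 29, 23, 8, 7 bp

SalI sites (GTCGAC) start at positions 10, 109.
SalI cuts after the first base of each site, so after positions 10, 109.
NcoI sites (CCATGG) start at positions 94, 102, 138.
NcoI cuts after the first base of each site, so after positions 94, 102, 138.
Combined cut positions: 10, 94, 102, 109, 138.
Circular molecule, 5 cuts → 5 fragments:
  11–94 → 84 bp
  95–102 → 8 bp
  103–109 → 7 bp
  110–138 → 29 bp
  139–151 then 1–10 → 13 + 10 = 23 bp
Sorted largest to smallest: 84, 29, 23, 8, 7 bp.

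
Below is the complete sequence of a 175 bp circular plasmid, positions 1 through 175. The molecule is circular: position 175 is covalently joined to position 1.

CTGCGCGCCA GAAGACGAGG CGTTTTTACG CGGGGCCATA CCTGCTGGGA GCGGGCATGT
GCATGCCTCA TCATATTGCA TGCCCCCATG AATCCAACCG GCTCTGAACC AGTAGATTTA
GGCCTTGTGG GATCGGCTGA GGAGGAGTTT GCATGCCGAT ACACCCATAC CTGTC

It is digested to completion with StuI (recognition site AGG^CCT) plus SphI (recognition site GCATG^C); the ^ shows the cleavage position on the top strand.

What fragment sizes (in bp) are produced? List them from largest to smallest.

The StuI site (AGGCCT) starts at position 120.
StuI cuts after base 3 of each site, so after position 122.
SphI sites (GCATGC) start at positions 61, 78, 151.
SphI cuts after base 5 of each site (before the last base), so after positions 65, 82, 155.
Combined cut positions: 65, 82, 122, 155.
Circular molecule, 4 cuts → 4 fragments:
  66–82 → 17 bp
  83–122 → 40 bp
  123–155 → 33 bp
  156–175 then 1–65 → 20 + 65 = 85 bp
Sorted largest to smallest: 85, 40, 33, 17 bp.

85, 40, 33, 17 bp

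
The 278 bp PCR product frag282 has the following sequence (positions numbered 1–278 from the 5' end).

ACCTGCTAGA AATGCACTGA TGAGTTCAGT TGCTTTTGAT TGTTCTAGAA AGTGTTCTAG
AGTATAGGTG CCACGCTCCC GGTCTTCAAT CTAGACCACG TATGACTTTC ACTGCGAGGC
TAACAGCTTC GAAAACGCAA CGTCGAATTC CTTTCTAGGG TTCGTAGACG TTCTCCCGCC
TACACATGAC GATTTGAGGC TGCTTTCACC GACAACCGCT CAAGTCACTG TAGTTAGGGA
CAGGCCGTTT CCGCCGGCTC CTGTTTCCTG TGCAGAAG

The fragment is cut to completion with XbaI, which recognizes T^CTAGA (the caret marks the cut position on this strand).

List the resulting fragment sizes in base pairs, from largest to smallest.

188, 44, 34, 12 bp

XbaI sites (TCTAGA) start at positions 44, 56, 90.
XbaI cuts after the first base of each site, so after positions 44, 56, 90.
Linear molecule, 3 cuts → 4 fragments:
  1–44 → 44 bp
  45–56 → 12 bp
  57–90 → 34 bp
  91–278 → 188 bp
Sorted largest to smallest: 188, 44, 34, 12 bp.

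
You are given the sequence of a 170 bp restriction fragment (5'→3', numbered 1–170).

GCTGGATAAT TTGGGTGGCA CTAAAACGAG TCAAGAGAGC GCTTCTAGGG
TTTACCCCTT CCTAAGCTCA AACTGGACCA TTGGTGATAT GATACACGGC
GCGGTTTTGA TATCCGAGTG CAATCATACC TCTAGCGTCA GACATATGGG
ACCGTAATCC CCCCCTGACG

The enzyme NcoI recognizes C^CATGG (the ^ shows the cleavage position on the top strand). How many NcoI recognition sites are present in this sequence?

No occurrence of CCATGG is present in the sequence.
NcoI does not cut: 0 sites.

0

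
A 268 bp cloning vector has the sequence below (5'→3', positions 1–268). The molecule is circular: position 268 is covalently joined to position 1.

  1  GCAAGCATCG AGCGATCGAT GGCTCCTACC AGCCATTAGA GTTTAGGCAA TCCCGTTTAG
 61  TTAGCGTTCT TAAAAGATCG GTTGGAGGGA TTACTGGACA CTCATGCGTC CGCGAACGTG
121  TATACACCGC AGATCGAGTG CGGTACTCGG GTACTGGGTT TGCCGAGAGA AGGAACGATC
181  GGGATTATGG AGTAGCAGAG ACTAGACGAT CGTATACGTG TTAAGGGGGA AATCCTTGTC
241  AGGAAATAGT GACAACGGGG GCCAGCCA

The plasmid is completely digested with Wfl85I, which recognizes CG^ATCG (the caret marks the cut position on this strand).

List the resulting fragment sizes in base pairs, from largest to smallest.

163, 74, 31 bp

Wfl85I sites (CGATCG) start at positions 13, 176, 207.
Wfl85I cuts after base 2 of each site, so after positions 14, 177, 208.
Circular molecule, 3 cuts → 3 fragments:
  15–177 → 163 bp
  178–208 → 31 bp
  209–268 then 1–14 → 60 + 14 = 74 bp
Sorted largest to smallest: 163, 74, 31 bp.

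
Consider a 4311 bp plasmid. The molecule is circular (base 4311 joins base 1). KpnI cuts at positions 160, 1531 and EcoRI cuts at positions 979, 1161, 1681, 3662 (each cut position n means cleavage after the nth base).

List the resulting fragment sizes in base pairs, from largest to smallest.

1981, 819, 809, 370, 182, 150 bp

Combined cut positions (sorted): 160, 979, 1161, 1531, 1681, 3662.
Circular molecule, 6 cuts → 6 fragments:
  979 − 160 = 819 bp
  1161 − 979 = 182 bp
  1531 − 1161 = 370 bp
  1681 − 1531 = 150 bp
  3662 − 1681 = 1981 bp
  wrap: 4311 − 3662 + 160 = 809 bp
Sorted largest to smallest: 1981, 819, 809, 370, 182, 150 bp.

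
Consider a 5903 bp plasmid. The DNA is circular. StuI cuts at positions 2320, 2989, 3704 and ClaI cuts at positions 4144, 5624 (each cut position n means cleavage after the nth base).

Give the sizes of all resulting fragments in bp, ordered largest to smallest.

Combined cut positions (sorted): 2320, 2989, 3704, 4144, 5624.
Circular molecule, 5 cuts → 5 fragments:
  2989 − 2320 = 669 bp
  3704 − 2989 = 715 bp
  4144 − 3704 = 440 bp
  5624 − 4144 = 1480 bp
  wrap: 5903 − 5624 + 2320 = 2599 bp
Sorted largest to smallest: 2599, 1480, 715, 669, 440 bp.

2599, 1480, 715, 669, 440 bp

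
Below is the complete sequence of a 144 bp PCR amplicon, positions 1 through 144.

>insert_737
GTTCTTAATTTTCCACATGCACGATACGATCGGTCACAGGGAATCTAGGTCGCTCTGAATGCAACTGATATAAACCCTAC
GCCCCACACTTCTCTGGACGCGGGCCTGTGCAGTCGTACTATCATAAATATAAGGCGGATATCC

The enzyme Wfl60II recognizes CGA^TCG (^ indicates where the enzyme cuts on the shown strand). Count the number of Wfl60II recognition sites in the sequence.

1

CGATCG occurs starting at position 27.
Wfl60II cuts at 1 site.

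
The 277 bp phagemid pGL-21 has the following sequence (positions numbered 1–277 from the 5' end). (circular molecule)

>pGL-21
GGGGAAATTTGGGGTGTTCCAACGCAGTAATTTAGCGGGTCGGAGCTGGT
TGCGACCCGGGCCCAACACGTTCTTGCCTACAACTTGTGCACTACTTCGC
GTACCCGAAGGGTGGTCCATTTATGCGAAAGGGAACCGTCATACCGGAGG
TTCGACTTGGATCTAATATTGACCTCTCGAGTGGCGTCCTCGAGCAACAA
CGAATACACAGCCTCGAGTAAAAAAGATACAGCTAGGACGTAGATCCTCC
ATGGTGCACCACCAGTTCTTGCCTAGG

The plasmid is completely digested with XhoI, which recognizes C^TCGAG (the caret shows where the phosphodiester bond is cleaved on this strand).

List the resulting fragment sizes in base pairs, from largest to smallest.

240, 24, 13 bp

XhoI sites (CTCGAG) start at positions 176, 189, 213.
XhoI cuts after the first base of each site, so after positions 176, 189, 213.
Circular molecule, 3 cuts → 3 fragments:
  177–189 → 13 bp
  190–213 → 24 bp
  214–277 then 1–176 → 64 + 176 = 240 bp
Sorted largest to smallest: 240, 24, 13 bp.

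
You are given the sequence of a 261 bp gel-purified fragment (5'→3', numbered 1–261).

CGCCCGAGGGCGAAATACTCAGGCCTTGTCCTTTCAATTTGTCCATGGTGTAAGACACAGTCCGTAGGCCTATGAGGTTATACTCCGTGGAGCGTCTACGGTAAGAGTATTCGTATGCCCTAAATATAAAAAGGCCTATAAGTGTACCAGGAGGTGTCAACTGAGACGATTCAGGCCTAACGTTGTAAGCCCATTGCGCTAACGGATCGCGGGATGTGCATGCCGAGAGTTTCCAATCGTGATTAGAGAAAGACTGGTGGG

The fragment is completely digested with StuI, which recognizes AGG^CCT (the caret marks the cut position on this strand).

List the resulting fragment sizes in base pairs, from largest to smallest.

StuI sites (AGGCCT) start at positions 21, 66, 132, 173.
StuI cuts after base 3 of each site, so after positions 23, 68, 134, 175.
Linear molecule, 4 cuts → 5 fragments:
  1–23 → 23 bp
  24–68 → 45 bp
  69–134 → 66 bp
  135–175 → 41 bp
  176–261 → 86 bp
Sorted largest to smallest: 86, 66, 45, 41, 23 bp.

86, 66, 45, 41, 23 bp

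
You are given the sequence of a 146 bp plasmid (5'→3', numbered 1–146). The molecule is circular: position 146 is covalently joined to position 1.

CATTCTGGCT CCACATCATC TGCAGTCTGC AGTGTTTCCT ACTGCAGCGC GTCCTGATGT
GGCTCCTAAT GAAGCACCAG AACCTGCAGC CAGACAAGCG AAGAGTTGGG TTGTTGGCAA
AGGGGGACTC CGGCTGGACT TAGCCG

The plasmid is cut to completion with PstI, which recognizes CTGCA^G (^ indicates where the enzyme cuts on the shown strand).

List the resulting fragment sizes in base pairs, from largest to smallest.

82, 42, 15, 7 bp

PstI sites (CTGCAG) start at positions 20, 27, 42, 84.
PstI cuts after base 5 of each site (before the last base), so after positions 24, 31, 46, 88.
Circular molecule, 4 cuts → 4 fragments:
  25–31 → 7 bp
  32–46 → 15 bp
  47–88 → 42 bp
  89–146 then 1–24 → 58 + 24 = 82 bp
Sorted largest to smallest: 82, 42, 15, 7 bp.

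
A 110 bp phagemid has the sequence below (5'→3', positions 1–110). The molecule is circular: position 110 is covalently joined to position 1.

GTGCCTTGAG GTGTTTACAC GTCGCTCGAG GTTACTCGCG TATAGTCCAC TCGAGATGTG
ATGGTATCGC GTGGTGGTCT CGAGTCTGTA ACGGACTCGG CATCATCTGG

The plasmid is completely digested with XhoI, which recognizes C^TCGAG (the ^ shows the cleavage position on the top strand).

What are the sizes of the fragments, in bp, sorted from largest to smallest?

XhoI sites (CTCGAG) start at positions 25, 50, 79.
XhoI cuts after the first base of each site, so after positions 25, 50, 79.
Circular molecule, 3 cuts → 3 fragments:
  26–50 → 25 bp
  51–79 → 29 bp
  80–110 then 1–25 → 31 + 25 = 56 bp
Sorted largest to smallest: 56, 29, 25 bp.

56, 29, 25 bp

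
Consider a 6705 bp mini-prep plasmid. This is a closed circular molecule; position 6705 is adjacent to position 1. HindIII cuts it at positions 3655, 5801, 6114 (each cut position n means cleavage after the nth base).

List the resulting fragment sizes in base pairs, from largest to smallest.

Circular molecule, 3 cuts → 3 fragments:
  5801 − 3655 = 2146 bp
  6114 − 5801 = 313 bp
  wrap: 6705 − 6114 + 3655 = 4246 bp
Sorted largest to smallest: 4246, 2146, 313 bp.

4246, 2146, 313 bp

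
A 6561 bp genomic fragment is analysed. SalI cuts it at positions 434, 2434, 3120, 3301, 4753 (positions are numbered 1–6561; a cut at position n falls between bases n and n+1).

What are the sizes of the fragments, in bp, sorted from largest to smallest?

2000, 1808, 1452, 686, 434, 181 bp

Linear molecule, 5 cuts → 6 fragments:
  434 − 0 = 434 bp
  2434 − 434 = 2000 bp
  3120 − 2434 = 686 bp
  3301 − 3120 = 181 bp
  4753 − 3301 = 1452 bp
  6561 − 4753 = 1808 bp
Sorted largest to smallest: 2000, 1808, 1452, 686, 434, 181 bp.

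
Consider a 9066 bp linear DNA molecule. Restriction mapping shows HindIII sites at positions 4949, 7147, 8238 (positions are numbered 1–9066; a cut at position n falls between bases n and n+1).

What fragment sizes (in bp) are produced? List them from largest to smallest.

4949, 2198, 1091, 828 bp

Linear molecule, 3 cuts → 4 fragments:
  4949 − 0 = 4949 bp
  7147 − 4949 = 2198 bp
  8238 − 7147 = 1091 bp
  9066 − 8238 = 828 bp
Sorted largest to smallest: 4949, 2198, 1091, 828 bp.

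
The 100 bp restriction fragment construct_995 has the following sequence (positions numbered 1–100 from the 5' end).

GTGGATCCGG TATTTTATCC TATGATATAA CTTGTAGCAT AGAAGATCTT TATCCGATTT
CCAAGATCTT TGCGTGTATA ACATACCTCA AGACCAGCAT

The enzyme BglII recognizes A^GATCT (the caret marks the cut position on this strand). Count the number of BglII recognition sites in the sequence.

2

AGATCT occurs starting at positions 44, 64.
BglII cuts at 2 sites.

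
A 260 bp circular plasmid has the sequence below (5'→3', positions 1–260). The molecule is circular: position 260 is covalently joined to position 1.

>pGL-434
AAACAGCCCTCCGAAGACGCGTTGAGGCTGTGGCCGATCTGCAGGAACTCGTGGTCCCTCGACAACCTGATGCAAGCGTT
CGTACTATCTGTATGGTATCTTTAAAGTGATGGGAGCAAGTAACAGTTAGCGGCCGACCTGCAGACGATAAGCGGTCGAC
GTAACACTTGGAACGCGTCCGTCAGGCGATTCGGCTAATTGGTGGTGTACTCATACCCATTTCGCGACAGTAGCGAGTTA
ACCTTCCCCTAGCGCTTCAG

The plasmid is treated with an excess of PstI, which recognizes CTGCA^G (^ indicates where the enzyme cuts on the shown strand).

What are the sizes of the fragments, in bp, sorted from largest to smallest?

PstI sites (CTGCAG) start at positions 39, 139.
PstI cuts after base 5 of each site (before the last base), so after positions 43, 143.
Circular molecule, 2 cuts → 2 fragments:
  44–143 → 100 bp
  144–260 then 1–43 → 117 + 43 = 160 bp
Sorted largest to smallest: 160, 100 bp.

160, 100 bp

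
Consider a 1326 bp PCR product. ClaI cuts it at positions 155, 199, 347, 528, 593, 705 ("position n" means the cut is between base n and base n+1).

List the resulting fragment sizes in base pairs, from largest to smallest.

Linear molecule, 6 cuts → 7 fragments:
  155 − 0 = 155 bp
  199 − 155 = 44 bp
  347 − 199 = 148 bp
  528 − 347 = 181 bp
  593 − 528 = 65 bp
  705 − 593 = 112 bp
  1326 − 705 = 621 bp
Sorted largest to smallest: 621, 181, 155, 148, 112, 65, 44 bp.

621, 181, 155, 148, 112, 65, 44 bp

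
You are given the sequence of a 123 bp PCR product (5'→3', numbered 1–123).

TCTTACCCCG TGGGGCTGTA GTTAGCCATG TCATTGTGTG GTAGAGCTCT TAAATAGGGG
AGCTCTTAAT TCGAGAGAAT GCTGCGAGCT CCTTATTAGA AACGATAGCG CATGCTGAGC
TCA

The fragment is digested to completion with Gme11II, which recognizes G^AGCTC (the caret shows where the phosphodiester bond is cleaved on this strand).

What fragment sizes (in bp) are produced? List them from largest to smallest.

44, 31, 26, 16, 6 bp

Gme11II sites (GAGCTC) start at positions 44, 60, 86, 117.
Gme11II cuts after the first base of each site, so after positions 44, 60, 86, 117.
Linear molecule, 4 cuts → 5 fragments:
  1–44 → 44 bp
  45–60 → 16 bp
  61–86 → 26 bp
  87–117 → 31 bp
  118–123 → 6 bp
Sorted largest to smallest: 44, 31, 26, 16, 6 bp.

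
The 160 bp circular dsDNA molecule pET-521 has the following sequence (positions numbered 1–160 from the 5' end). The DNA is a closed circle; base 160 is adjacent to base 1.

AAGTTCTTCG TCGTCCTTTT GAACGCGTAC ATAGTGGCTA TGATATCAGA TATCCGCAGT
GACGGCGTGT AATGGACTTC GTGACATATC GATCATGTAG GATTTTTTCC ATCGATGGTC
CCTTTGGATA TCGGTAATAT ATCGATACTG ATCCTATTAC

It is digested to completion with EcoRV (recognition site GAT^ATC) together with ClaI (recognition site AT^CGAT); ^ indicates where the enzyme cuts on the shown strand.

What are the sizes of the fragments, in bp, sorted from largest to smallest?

EcoRV sites (GATATC) start at positions 42, 49, 127.
EcoRV cuts after base 3 of each site, so after positions 44, 51, 129.
ClaI sites (ATCGAT) start at positions 88, 111, 141.
ClaI cuts after base 2 of each site, so after positions 89, 112, 142.
Combined cut positions: 44, 51, 89, 112, 129, 142.
Circular molecule, 6 cuts → 6 fragments:
  45–51 → 7 bp
  52–89 → 38 bp
  90–112 → 23 bp
  113–129 → 17 bp
  130–142 → 13 bp
  143–160 then 1–44 → 18 + 44 = 62 bp
Sorted largest to smallest: 62, 38, 23, 17, 13, 7 bp.

62, 38, 23, 17, 13, 7 bp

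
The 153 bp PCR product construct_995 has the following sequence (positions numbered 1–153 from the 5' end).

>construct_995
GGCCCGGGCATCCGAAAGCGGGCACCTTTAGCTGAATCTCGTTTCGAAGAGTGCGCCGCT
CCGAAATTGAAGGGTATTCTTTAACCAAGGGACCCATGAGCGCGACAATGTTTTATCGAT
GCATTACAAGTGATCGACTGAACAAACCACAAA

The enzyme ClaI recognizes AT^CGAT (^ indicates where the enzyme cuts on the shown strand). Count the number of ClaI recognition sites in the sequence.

ATCGAT occurs starting at position 115.
ClaI cuts at 1 site.

1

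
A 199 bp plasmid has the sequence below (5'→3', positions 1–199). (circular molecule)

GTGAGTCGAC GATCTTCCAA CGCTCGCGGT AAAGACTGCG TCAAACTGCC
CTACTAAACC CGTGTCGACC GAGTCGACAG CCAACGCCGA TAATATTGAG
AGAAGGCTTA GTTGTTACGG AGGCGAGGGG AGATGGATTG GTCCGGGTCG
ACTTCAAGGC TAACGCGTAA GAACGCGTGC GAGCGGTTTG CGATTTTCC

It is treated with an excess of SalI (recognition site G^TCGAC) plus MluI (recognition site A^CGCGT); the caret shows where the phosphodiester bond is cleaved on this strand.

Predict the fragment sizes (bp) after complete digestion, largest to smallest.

74, 59, 31, 16, 10, 9 bp

SalI sites (GTCGAC) start at positions 5, 64, 73, 147.
SalI cuts after the first base of each site, so after positions 5, 64, 73, 147.
MluI sites (ACGCGT) start at positions 163, 173.
MluI cuts after the first base of each site, so after positions 163, 173.
Combined cut positions: 5, 64, 73, 147, 163, 173.
Circular molecule, 6 cuts → 6 fragments:
  6–64 → 59 bp
  65–73 → 9 bp
  74–147 → 74 bp
  148–163 → 16 bp
  164–173 → 10 bp
  174–199 then 1–5 → 26 + 5 = 31 bp
Sorted largest to smallest: 74, 59, 31, 16, 10, 9 bp.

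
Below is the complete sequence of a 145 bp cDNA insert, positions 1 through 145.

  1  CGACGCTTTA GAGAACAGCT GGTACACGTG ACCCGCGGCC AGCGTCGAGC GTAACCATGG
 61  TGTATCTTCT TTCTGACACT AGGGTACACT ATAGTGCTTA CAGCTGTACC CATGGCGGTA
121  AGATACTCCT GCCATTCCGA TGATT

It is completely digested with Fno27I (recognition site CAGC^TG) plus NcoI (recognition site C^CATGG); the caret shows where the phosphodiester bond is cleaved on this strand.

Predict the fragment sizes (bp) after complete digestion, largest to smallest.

49, 36, 35, 19, 6 bp

Fno27I sites (CAGCTG) start at positions 16, 101.
Fno27I cuts after base 4 of each site, so after positions 19, 104.
NcoI sites (CCATGG) start at positions 55, 110.
NcoI cuts after the first base of each site, so after positions 55, 110.
Combined cut positions: 19, 55, 104, 110.
Linear molecule, 4 cuts → 5 fragments:
  1–19 → 19 bp
  20–55 → 36 bp
  56–104 → 49 bp
  105–110 → 6 bp
  111–145 → 35 bp
Sorted largest to smallest: 49, 36, 35, 19, 6 bp.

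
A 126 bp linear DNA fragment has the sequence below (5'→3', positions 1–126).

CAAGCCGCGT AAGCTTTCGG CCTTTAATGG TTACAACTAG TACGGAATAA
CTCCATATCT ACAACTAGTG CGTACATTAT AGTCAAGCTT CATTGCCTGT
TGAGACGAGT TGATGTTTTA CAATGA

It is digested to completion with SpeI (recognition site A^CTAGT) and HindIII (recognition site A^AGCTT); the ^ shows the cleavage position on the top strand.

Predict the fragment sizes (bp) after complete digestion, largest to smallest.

41, 28, 25, 21, 11 bp

SpeI sites (ACTAGT) start at positions 36, 64.
SpeI cuts after the first base of each site, so after positions 36, 64.
HindIII sites (AAGCTT) start at positions 11, 85.
HindIII cuts after the first base of each site, so after positions 11, 85.
Combined cut positions: 11, 36, 64, 85.
Linear molecule, 4 cuts → 5 fragments:
  1–11 → 11 bp
  12–36 → 25 bp
  37–64 → 28 bp
  65–85 → 21 bp
  86–126 → 41 bp
Sorted largest to smallest: 41, 28, 25, 21, 11 bp.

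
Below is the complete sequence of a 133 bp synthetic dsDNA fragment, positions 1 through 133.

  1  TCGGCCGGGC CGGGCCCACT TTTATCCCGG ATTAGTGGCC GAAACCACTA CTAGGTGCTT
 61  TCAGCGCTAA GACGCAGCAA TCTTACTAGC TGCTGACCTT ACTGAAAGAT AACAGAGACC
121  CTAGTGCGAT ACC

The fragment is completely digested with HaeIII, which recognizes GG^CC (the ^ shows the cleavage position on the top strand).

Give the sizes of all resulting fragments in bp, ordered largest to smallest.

HaeIII sites (GGCC) start at positions 3, 8, 13, 37.
HaeIII cuts after base 2 of each site, so after positions 4, 9, 14, 38.
Linear molecule, 4 cuts → 5 fragments:
  1–4 → 4 bp
  5–9 → 5 bp
  10–14 → 5 bp
  15–38 → 24 bp
  39–133 → 95 bp
Sorted largest to smallest: 95, 24, 5, 5, 4 bp.

95, 24, 5, 5, 4 bp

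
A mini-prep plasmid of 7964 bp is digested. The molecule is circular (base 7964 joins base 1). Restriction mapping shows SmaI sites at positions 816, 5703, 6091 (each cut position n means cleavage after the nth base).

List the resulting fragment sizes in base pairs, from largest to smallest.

4887, 2689, 388 bp

Circular molecule, 3 cuts → 3 fragments:
  5703 − 816 = 4887 bp
  6091 − 5703 = 388 bp
  wrap: 7964 − 6091 + 816 = 2689 bp
Sorted largest to smallest: 4887, 2689, 388 bp.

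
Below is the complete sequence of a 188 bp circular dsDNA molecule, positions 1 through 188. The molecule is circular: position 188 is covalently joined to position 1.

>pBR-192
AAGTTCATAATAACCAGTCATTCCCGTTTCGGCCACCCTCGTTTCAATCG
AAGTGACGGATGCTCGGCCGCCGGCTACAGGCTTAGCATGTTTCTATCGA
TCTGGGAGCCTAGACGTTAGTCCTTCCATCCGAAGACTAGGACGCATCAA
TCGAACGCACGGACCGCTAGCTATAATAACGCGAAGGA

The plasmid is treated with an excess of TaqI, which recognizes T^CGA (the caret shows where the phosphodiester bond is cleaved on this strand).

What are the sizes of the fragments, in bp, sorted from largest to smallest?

85, 54, 49 bp

TaqI sites (TCGA) start at positions 48, 97, 151.
TaqI cuts after the first base of each site, so after positions 48, 97, 151.
Circular molecule, 3 cuts → 3 fragments:
  49–97 → 49 bp
  98–151 → 54 bp
  152–188 then 1–48 → 37 + 48 = 85 bp
Sorted largest to smallest: 85, 54, 49 bp.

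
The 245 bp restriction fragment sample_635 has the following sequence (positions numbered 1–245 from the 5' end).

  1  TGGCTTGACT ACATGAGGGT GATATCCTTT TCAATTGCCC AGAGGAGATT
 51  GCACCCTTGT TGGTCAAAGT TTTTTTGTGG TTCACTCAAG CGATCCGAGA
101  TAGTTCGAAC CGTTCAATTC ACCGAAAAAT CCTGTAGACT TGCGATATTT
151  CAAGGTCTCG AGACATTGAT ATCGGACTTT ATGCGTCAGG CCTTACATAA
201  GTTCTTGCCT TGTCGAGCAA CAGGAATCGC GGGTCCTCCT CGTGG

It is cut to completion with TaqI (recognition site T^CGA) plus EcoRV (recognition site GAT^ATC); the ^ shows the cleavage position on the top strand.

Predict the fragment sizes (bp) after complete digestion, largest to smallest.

TaqI sites (TCGA) start at positions 105, 158, 213.
TaqI cuts after the first base of each site, so after positions 105, 158, 213.
EcoRV sites (GATATC) start at positions 21, 168.
EcoRV cuts after base 3 of each site, so after positions 23, 170.
Combined cut positions: 23, 105, 158, 170, 213.
Linear molecule, 5 cuts → 6 fragments:
  1–23 → 23 bp
  24–105 → 82 bp
  106–158 → 53 bp
  159–170 → 12 bp
  171–213 → 43 bp
  214–245 → 32 bp
Sorted largest to smallest: 82, 53, 43, 32, 23, 12 bp.

82, 53, 43, 32, 23, 12 bp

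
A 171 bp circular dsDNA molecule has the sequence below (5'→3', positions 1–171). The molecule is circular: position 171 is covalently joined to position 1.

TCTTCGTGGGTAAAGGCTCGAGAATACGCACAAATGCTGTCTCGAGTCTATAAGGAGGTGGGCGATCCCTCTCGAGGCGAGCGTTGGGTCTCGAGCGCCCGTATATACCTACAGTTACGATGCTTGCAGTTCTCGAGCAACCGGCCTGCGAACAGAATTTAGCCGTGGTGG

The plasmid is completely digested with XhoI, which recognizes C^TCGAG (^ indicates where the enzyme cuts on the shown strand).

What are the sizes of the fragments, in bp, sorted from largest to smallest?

56, 42, 30, 24, 19 bp

XhoI sites (CTCGAG) start at positions 17, 41, 71, 90, 132.
XhoI cuts after the first base of each site, so after positions 17, 41, 71, 90, 132.
Circular molecule, 5 cuts → 5 fragments:
  18–41 → 24 bp
  42–71 → 30 bp
  72–90 → 19 bp
  91–132 → 42 bp
  133–171 then 1–17 → 39 + 17 = 56 bp
Sorted largest to smallest: 56, 42, 30, 24, 19 bp.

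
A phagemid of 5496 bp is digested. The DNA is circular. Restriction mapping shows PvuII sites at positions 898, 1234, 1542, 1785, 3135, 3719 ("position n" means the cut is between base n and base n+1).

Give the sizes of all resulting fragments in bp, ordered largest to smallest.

2675, 1350, 584, 336, 308, 243 bp

Circular molecule, 6 cuts → 6 fragments:
  1234 − 898 = 336 bp
  1542 − 1234 = 308 bp
  1785 − 1542 = 243 bp
  3135 − 1785 = 1350 bp
  3719 − 3135 = 584 bp
  wrap: 5496 − 3719 + 898 = 2675 bp
Sorted largest to smallest: 2675, 1350, 584, 336, 308, 243 bp.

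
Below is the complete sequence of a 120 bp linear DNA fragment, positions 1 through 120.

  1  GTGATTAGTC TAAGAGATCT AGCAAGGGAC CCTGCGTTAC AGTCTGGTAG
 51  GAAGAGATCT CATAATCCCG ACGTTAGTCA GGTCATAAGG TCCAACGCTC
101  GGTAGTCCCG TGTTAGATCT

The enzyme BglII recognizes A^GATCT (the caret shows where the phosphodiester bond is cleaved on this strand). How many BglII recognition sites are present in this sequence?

3

AGATCT occurs starting at positions 15, 55, 115.
BglII cuts at 3 sites.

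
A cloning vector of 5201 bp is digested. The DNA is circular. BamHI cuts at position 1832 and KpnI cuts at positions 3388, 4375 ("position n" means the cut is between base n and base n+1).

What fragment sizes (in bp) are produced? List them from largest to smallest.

Combined cut positions (sorted): 1832, 3388, 4375.
Circular molecule, 3 cuts → 3 fragments:
  3388 − 1832 = 1556 bp
  4375 − 3388 = 987 bp
  wrap: 5201 − 4375 + 1832 = 2658 bp
Sorted largest to smallest: 2658, 1556, 987 bp.

2658, 1556, 987 bp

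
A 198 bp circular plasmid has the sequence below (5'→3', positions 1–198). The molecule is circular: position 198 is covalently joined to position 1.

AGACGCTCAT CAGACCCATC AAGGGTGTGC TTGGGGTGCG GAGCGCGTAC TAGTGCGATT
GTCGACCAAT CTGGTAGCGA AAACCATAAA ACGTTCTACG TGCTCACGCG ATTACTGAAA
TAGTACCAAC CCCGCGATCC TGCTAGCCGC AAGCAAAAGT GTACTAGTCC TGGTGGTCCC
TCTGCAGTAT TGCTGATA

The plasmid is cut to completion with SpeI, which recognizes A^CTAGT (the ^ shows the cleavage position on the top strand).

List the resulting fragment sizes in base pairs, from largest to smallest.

114, 84 bp

SpeI sites (ACTAGT) start at positions 49, 163.
SpeI cuts after the first base of each site, so after positions 49, 163.
Circular molecule, 2 cuts → 2 fragments:
  50–163 → 114 bp
  164–198 then 1–49 → 35 + 49 = 84 bp
Sorted largest to smallest: 114, 84 bp.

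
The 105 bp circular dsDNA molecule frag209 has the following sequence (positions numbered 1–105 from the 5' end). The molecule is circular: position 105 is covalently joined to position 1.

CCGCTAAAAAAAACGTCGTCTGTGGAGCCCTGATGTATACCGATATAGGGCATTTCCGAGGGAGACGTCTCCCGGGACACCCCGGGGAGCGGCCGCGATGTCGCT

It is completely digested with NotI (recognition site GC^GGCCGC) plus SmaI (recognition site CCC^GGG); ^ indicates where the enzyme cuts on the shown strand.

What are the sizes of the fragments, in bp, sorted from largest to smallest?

The NotI site (GCGGCCGC) starts at position 89.
NotI cuts after base 2 of each site, so after position 90.
SmaI sites (CCCGGG) start at positions 71, 81.
SmaI cuts after base 3 of each site, so after positions 73, 83.
Combined cut positions: 73, 83, 90.
Circular molecule, 3 cuts → 3 fragments:
  74–83 → 10 bp
  84–90 → 7 bp
  91–105 then 1–73 → 15 + 73 = 88 bp
Sorted largest to smallest: 88, 10, 7 bp.

88, 10, 7 bp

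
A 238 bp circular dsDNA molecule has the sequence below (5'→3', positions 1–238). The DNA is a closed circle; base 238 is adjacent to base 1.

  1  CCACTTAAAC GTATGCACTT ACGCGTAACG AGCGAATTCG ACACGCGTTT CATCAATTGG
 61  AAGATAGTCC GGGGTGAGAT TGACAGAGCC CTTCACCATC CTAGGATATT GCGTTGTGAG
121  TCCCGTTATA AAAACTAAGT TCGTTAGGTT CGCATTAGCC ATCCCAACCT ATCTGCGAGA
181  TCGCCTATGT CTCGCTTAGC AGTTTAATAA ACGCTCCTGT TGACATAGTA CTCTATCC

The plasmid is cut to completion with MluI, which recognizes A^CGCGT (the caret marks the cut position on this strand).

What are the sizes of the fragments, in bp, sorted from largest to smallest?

MluI sites (ACGCGT) start at positions 21, 43.
MluI cuts after the first base of each site, so after positions 21, 43.
Circular molecule, 2 cuts → 2 fragments:
  22–43 → 22 bp
  44–238 then 1–21 → 195 + 21 = 216 bp
Sorted largest to smallest: 216, 22 bp.

216, 22 bp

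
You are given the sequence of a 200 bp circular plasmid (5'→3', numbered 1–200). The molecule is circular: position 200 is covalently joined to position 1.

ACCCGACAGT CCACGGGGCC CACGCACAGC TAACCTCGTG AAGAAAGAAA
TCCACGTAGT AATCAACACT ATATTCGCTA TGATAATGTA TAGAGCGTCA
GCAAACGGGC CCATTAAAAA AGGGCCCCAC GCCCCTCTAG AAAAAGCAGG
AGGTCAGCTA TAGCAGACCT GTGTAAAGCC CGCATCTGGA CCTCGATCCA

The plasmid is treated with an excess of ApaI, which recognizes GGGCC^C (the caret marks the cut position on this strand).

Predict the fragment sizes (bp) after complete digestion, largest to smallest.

94, 91, 15 bp

ApaI sites (GGGCCC) start at positions 16, 107, 122.
ApaI cuts after base 5 of each site (before the last base), so after positions 20, 111, 126.
Circular molecule, 3 cuts → 3 fragments:
  21–111 → 91 bp
  112–126 → 15 bp
  127–200 then 1–20 → 74 + 20 = 94 bp
Sorted largest to smallest: 94, 91, 15 bp.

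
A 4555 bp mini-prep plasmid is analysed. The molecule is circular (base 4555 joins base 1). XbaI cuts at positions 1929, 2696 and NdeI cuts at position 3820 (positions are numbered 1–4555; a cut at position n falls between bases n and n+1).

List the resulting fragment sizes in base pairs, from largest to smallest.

Combined cut positions (sorted): 1929, 2696, 3820.
Circular molecule, 3 cuts → 3 fragments:
  2696 − 1929 = 767 bp
  3820 − 2696 = 1124 bp
  wrap: 4555 − 3820 + 1929 = 2664 bp
Sorted largest to smallest: 2664, 1124, 767 bp.

2664, 1124, 767 bp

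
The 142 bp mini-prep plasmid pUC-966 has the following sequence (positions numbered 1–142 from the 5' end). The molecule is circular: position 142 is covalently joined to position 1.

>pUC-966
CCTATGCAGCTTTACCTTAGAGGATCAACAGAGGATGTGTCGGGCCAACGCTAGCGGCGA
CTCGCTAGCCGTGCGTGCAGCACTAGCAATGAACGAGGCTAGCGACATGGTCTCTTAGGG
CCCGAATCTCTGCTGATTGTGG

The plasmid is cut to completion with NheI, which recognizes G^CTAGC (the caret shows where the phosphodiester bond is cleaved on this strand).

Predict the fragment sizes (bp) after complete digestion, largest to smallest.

NheI sites (GCTAGC) start at positions 50, 64, 98.
NheI cuts after the first base of each site, so after positions 50, 64, 98.
Circular molecule, 3 cuts → 3 fragments:
  51–64 → 14 bp
  65–98 → 34 bp
  99–142 then 1–50 → 44 + 50 = 94 bp
Sorted largest to smallest: 94, 34, 14 bp.

94, 34, 14 bp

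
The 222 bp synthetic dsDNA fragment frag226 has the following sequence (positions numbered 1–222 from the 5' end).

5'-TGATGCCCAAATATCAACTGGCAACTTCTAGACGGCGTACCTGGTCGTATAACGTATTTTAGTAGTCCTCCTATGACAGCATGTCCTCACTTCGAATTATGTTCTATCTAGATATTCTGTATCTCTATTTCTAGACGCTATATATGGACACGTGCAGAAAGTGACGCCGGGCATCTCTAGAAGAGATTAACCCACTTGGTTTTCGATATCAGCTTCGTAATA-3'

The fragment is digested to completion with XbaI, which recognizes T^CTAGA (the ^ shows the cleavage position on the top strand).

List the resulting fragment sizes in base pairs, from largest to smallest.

XbaI sites (TCTAGA) start at positions 27, 107, 130, 176.
XbaI cuts after the first base of each site, so after positions 27, 107, 130, 176.
Linear molecule, 4 cuts → 5 fragments:
  1–27 → 27 bp
  28–107 → 80 bp
  108–130 → 23 bp
  131–176 → 46 bp
  177–222 → 46 bp
Sorted largest to smallest: 80, 46, 46, 27, 23 bp.

80, 46, 46, 27, 23 bp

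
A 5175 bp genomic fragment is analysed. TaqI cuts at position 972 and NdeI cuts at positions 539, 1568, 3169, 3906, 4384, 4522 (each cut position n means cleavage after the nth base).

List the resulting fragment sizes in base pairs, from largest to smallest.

1601, 737, 653, 596, 539, 478, 433, 138 bp

Combined cut positions (sorted): 539, 972, 1568, 3169, 3906, 4384, 4522.
Linear molecule, 7 cuts → 8 fragments:
  539 − 0 = 539 bp
  972 − 539 = 433 bp
  1568 − 972 = 596 bp
  3169 − 1568 = 1601 bp
  3906 − 3169 = 737 bp
  4384 − 3906 = 478 bp
  4522 − 4384 = 138 bp
  5175 − 4522 = 653 bp
Sorted largest to smallest: 1601, 737, 653, 596, 539, 478, 433, 138 bp.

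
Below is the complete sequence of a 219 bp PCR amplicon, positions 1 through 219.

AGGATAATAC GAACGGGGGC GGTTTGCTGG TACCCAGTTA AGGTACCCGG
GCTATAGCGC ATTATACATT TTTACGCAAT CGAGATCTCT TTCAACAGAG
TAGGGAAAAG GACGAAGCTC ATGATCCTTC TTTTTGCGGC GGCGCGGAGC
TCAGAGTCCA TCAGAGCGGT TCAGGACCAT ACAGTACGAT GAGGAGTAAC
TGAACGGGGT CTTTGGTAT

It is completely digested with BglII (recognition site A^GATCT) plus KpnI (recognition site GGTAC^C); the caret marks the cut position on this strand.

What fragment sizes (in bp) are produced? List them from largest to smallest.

The BglII site (AGATCT) starts at position 83.
BglII cuts after the first base of each site, so after position 83.
KpnI sites (GGTACC) start at positions 29, 42.
KpnI cuts after base 5 of each site (before the last base), so after positions 33, 46.
Combined cut positions: 33, 46, 83.
Linear molecule, 3 cuts → 4 fragments:
  1–33 → 33 bp
  34–46 → 13 bp
  47–83 → 37 bp
  84–219 → 136 bp
Sorted largest to smallest: 136, 37, 33, 13 bp.

136, 37, 33, 13 bp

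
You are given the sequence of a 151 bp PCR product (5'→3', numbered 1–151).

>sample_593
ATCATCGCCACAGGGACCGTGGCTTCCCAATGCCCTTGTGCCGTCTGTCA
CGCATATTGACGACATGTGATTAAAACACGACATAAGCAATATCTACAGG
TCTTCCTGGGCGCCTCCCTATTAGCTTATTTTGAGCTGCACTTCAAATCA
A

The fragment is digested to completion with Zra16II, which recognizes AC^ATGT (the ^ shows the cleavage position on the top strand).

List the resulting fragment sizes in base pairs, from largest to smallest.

The Zra16II site (ACATGT) starts at position 63.
Zra16II cuts after base 2 of each site, so after position 64.
Linear molecule, 1 cut → 2 fragments:
  1–64 → 64 bp
  65–151 → 87 bp
Sorted largest to smallest: 87, 64 bp.

87, 64 bp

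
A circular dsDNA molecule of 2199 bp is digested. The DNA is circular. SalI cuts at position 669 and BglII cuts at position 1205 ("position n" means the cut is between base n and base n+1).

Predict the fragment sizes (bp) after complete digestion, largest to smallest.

1663, 536 bp

Combined cut positions (sorted): 669, 1205.
Circular molecule, 2 cuts → 2 fragments:
  1205 − 669 = 536 bp
  wrap: 2199 − 1205 + 669 = 1663 bp
Sorted largest to smallest: 1663, 536 bp.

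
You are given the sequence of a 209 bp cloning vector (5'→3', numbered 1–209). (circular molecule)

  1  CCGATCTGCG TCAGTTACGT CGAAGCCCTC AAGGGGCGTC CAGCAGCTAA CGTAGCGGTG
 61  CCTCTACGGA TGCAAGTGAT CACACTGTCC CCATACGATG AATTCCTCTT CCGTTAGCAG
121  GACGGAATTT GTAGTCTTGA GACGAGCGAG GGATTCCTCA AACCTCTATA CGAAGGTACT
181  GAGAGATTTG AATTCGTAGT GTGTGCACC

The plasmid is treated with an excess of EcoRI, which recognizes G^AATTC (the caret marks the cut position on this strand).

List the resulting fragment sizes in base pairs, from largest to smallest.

119, 90 bp

EcoRI sites (GAATTC) start at positions 100, 190.
EcoRI cuts after the first base of each site, so after positions 100, 190.
Circular molecule, 2 cuts → 2 fragments:
  101–190 → 90 bp
  191–209 then 1–100 → 19 + 100 = 119 bp
Sorted largest to smallest: 119, 90 bp.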